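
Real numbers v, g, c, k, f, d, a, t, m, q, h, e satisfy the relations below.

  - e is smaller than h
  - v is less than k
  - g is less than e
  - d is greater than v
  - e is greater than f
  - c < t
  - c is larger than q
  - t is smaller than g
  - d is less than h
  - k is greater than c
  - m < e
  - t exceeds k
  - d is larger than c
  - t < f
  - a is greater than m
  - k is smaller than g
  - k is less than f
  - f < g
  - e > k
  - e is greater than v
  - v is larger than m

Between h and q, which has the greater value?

h

q < c < k < t < f < g < e < h, by transitivity through c, k, t, f, g, e.
So q < h; h is the larger of the two.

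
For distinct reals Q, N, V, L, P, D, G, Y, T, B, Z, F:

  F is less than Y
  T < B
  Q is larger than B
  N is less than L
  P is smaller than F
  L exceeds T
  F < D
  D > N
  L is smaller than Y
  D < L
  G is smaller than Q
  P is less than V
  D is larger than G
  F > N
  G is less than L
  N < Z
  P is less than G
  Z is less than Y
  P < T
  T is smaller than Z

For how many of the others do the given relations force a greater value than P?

10

From P the given relations immediately reach T, V, G, F.
From those, B, Q, Z, D, L, Y — 10 in total.
No other element is forced above P by the given relations, so the count is 10.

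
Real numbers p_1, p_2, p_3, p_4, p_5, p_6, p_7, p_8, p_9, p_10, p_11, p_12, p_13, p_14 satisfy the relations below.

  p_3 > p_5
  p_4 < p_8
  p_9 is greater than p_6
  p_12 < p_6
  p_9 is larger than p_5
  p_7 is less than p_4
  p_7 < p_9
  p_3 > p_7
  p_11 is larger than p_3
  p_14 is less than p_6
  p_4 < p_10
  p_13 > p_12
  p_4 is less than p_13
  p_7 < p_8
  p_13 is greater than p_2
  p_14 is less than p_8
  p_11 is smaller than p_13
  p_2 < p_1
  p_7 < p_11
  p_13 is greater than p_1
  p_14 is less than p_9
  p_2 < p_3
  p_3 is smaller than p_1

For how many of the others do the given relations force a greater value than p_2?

From p_2 the given relations immediately reach p_3, p_1, p_13.
From those, p_11 — 4 in total.
No other element is forced above p_2 by the given relations, so the count is 4.

4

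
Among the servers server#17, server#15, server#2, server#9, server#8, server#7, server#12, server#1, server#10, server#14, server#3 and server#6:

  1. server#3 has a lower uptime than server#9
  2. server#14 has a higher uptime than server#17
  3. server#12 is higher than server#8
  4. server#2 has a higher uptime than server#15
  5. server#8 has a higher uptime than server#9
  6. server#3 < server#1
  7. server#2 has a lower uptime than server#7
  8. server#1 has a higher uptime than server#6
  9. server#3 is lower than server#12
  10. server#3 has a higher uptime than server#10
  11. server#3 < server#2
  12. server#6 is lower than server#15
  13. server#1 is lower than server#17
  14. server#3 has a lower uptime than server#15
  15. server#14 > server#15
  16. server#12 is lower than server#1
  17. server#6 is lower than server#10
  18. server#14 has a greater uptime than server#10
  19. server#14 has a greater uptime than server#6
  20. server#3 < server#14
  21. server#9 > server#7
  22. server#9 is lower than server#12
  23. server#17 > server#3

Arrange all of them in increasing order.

server#6 < server#10 < server#3 < server#15 < server#2 < server#7 < server#9 < server#8 < server#12 < server#1 < server#17 < server#14

Nothing is placed below server#6, so it is least; from there server#6 < server#10; server#10 < server#3; server#3 < server#15; server#15 < server#2; server#2 < server#7; server#7 < server#9; server#9 < server#8; server#8 < server#12; server#12 < server#1; server#1 < server#17; server#17 < server#14, each given directly.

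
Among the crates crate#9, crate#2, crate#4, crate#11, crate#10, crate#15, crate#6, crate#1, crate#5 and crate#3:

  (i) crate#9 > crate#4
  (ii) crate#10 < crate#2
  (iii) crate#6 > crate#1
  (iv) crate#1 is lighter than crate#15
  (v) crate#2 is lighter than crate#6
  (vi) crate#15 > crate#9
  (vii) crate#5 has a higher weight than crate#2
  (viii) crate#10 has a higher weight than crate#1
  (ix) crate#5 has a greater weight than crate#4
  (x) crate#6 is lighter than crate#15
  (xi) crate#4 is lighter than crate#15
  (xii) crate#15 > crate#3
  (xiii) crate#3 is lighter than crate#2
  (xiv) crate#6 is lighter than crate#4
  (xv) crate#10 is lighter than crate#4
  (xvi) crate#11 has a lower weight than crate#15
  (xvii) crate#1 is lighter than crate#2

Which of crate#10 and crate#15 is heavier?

Following the relations from crate#10: crate#10 < crate#2 < crate#6 < crate#4 < crate#9 < crate#15.
So crate#10 < crate#15; crate#15 is the heavier of the two.

crate#15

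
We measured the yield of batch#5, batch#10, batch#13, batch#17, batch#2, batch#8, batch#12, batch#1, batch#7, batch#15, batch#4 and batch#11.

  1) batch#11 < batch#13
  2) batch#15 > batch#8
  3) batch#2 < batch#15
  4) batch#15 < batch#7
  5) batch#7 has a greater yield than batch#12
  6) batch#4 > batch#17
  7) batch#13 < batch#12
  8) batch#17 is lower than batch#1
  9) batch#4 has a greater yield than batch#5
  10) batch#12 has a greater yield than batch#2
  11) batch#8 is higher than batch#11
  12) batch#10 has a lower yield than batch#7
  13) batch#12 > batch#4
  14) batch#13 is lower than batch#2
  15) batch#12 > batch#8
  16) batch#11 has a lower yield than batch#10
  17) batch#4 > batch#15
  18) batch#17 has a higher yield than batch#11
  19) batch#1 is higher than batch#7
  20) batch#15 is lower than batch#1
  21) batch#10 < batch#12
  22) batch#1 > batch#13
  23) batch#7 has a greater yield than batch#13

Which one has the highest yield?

Chaining downward from batch#1: directly below it, batch#13, batch#17, batch#15, batch#7; then batch#11, batch#8, batch#2, batch#10, batch#12; then batch#4; then batch#5.
That covers every other element, and nothing is given above batch#1, so batch#1 is the highest yield.

batch#1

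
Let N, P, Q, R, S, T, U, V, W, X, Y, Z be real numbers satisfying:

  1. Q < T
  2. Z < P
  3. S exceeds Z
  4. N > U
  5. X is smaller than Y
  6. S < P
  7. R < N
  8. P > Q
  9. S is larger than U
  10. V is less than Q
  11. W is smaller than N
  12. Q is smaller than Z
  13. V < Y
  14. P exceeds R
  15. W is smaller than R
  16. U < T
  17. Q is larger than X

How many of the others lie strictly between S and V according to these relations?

Chaining upward from V reaches: Q, Y, T, Z, P.
Chaining downward from S reaches: X, U, Q, Z.
Strictly between V and S are those in both lists: Q, Z — 2 elements.

2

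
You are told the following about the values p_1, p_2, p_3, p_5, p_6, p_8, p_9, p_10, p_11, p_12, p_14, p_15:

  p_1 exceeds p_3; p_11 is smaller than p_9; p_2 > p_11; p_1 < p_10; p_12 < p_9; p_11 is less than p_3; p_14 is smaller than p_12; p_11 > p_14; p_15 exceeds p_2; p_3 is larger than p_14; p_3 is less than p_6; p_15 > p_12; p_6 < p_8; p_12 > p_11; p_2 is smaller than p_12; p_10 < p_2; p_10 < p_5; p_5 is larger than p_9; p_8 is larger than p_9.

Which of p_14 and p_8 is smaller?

p_14 < p_11 and p_11 < p_3 give p_14 < p_3.
With p_3 < p_1: p_14 < p_11 < p_3 < p_1.
Then p_1 < p_10 extends the chain to p_10.
Then p_10 < p_2 extends the chain to p_2.
Then p_2 < p_12 extends the chain to p_12.
With p_12 < p_9: p_14 < p_11 < p_3 < p_1 < p_10 < p_2 < p_12 < p_9.
With p_9 < p_8: p_14 < p_11 < p_3 < p_1 < p_10 < p_2 < p_12 < p_9 < p_8.
So p_14 < p_8; p_14 is the smaller of the two.

p_14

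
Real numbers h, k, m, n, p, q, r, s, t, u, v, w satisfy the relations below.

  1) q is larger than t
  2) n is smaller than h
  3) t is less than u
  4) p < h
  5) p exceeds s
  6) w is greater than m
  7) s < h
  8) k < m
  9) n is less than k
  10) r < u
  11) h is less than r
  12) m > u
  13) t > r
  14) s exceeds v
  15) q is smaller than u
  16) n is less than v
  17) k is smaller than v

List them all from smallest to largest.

n < k < v < s < p < h < r < t < q < u < m < w

Each adjacent pair is fixed by a given relation: n < k; k < v; v < s; s < p; p < h; h < r; r < t; t < q; q < u; u < m; m < w. Chaining them end to end gives the full order.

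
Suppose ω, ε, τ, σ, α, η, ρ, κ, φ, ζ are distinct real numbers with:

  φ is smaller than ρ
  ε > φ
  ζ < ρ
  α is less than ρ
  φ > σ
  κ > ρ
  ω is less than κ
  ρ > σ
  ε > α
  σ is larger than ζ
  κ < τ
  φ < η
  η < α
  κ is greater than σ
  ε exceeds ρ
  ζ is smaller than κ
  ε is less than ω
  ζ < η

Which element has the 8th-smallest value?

ω

The consecutive relations fix a unique order: ζ < σ < φ < η < α < ρ < ε < ω < κ < τ.
The 8th smallest is ω.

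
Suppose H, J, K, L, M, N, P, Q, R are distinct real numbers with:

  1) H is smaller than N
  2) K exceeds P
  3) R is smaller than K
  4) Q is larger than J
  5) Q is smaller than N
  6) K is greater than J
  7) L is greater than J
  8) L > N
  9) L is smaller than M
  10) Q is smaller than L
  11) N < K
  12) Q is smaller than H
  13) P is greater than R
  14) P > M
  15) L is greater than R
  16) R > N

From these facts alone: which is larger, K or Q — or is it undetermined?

Following the relations from Q: Q < H < N < L < M < P < K.
So K is larger.

K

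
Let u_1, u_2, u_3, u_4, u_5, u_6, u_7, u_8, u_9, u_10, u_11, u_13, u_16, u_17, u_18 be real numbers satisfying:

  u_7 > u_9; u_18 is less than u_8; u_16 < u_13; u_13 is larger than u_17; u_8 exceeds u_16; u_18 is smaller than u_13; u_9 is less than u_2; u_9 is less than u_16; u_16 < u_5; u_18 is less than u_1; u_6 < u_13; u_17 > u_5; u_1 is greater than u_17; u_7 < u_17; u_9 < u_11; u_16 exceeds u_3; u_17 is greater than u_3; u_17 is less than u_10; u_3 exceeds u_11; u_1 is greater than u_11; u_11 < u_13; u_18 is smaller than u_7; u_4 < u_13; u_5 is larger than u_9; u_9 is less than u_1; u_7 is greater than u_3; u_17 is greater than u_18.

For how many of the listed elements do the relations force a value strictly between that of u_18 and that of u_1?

The relations place u_18 below u_1. An element lies strictly between them when it is forced above u_18 and also forced below u_1.
Above u_18: {u_8, u_7, u_17, u_10, u_13}. Below u_1: {u_9, u_11, u_3, u_16, u_7, u_5, u_17}.
Intersection: {u_7, u_17} — 2.

2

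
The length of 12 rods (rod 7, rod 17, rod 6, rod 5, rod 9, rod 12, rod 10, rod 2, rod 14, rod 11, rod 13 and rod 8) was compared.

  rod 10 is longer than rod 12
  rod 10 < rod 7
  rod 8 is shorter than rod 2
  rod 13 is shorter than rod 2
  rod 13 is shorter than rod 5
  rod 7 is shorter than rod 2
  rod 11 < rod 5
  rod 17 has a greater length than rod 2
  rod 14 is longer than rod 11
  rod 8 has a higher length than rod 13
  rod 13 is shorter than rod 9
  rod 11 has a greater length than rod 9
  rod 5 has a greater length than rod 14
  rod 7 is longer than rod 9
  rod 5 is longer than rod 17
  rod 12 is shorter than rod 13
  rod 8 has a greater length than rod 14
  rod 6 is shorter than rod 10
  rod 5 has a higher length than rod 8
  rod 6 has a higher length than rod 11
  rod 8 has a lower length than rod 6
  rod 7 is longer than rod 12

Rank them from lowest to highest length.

rod 12 < rod 13 < rod 9 < rod 11 < rod 14 < rod 8 < rod 6 < rod 10 < rod 7 < rod 2 < rod 17 < rod 5

Each adjacent pair is fixed by a given relation: rod 12 < rod 13; rod 13 < rod 9; rod 9 < rod 11; rod 11 < rod 14; rod 14 < rod 8; rod 8 < rod 6; rod 6 < rod 10; rod 10 < rod 7; rod 7 < rod 2; rod 2 < rod 17; rod 17 < rod 5. Chaining them end to end gives the full order.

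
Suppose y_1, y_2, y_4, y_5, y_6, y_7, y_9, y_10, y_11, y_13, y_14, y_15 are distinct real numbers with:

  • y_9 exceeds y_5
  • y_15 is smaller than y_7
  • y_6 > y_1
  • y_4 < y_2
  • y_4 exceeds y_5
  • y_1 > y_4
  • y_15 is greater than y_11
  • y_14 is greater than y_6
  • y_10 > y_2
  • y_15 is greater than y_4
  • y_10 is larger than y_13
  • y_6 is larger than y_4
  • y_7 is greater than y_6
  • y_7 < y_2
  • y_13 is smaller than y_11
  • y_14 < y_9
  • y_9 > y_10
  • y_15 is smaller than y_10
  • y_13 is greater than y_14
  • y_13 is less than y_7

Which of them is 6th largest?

y_11

The consecutive relations fix a unique order: y_5 < y_4 < y_1 < y_6 < y_14 < y_13 < y_11 < y_15 < y_7 < y_2 < y_10 < y_9.
Counting 6 from the largest end gives y_11.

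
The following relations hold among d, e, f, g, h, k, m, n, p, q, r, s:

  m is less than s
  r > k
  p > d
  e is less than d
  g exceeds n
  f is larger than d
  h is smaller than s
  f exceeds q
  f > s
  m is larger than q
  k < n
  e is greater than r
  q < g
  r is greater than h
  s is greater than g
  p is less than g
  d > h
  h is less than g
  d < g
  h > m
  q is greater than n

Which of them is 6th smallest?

Chaining the given pairs: k < n < q < m < h < r < e < d < p < g < s < f.
Counting 6 from the smallest end gives r.

r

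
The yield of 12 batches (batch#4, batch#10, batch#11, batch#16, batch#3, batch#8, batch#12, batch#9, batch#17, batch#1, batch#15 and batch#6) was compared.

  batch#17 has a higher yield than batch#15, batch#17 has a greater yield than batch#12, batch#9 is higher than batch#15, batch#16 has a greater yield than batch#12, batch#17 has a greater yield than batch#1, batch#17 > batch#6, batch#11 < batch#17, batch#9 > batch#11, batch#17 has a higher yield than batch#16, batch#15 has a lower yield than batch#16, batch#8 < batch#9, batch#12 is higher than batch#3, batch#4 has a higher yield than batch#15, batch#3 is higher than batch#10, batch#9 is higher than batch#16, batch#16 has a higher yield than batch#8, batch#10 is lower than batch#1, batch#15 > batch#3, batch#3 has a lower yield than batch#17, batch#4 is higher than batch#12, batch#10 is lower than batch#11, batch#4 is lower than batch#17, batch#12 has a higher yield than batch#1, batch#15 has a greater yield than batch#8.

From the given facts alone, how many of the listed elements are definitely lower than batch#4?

6

The elements the relations force below batch#4 are batch#10, batch#8, batch#3, batch#1, batch#15, batch#12 — no chain reaches any other.
That is 6.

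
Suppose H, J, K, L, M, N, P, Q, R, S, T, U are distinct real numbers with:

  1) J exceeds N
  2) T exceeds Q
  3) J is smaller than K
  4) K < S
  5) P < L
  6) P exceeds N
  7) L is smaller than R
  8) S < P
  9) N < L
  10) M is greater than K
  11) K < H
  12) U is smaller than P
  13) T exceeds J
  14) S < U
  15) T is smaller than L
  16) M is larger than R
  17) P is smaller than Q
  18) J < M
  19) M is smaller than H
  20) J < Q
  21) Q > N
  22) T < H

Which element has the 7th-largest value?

P

Chaining the given pairs: N < J < K < S < U < P < Q < T < L < R < M < H.
Counting 7 from the largest end gives P.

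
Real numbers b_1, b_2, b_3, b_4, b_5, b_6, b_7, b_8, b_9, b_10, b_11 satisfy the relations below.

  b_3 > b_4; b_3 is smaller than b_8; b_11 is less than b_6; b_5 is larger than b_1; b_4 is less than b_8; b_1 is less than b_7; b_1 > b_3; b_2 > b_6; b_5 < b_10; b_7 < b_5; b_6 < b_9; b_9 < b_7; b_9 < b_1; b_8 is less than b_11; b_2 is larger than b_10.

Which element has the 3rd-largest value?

Chaining the given pairs: b_4 < b_3 < b_8 < b_11 < b_6 < b_9 < b_1 < b_7 < b_5 < b_10 < b_2.
The 3rd largest is b_5.

b_5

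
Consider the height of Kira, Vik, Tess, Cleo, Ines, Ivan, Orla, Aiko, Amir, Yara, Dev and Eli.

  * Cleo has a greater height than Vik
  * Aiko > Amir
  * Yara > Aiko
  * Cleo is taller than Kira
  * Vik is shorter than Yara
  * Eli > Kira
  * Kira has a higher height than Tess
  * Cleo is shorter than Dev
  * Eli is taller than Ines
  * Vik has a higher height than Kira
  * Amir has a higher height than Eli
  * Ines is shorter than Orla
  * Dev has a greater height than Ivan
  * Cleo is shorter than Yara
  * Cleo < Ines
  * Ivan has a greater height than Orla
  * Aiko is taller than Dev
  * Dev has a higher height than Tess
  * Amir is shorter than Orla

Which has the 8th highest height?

The consecutive relations fix a unique order: Tess < Kira < Vik < Cleo < Ines < Eli < Amir < Orla < Ivan < Dev < Aiko < Yara.
Counting 8 from the largest end gives Ines.

Ines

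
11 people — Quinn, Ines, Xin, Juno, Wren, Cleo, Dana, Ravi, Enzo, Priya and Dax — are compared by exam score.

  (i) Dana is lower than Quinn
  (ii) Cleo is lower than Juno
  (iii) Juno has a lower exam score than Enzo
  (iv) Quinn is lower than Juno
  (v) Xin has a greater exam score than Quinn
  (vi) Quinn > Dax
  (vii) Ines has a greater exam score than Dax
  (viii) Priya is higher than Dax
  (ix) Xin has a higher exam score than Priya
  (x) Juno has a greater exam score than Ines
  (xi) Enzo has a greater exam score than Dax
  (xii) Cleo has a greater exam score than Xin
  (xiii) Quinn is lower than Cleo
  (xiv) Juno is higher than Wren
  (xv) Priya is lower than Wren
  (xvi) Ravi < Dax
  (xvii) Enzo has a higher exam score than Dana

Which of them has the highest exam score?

Enzo

Ravi is not greatest since Ravi < Dax; Dax is not greatest since Dax < Ines; Dana is not greatest since Dana < Enzo; Ines is not greatest since Ines < Juno; Priya is not greatest since Priya < Wren; Quinn is not greatest since Quinn < Cleo; Wren is not greatest since Wren < Juno; Xin is not greatest since Xin < Cleo; Cleo is not greatest since Cleo < Juno; Juno is not greatest since Juno < Enzo.
Only Enzo has nothing above it, so Enzo is the highest exam score.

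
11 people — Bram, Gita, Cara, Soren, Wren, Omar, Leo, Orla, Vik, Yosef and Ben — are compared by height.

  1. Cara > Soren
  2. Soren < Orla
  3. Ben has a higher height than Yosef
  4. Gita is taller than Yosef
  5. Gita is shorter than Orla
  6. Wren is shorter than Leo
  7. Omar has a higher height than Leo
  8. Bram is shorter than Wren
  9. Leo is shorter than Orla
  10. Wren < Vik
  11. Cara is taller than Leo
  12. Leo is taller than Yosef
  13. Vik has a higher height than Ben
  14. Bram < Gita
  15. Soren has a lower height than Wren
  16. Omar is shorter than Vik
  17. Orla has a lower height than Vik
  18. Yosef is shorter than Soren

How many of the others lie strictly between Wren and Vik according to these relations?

3

Chaining upward from Wren reaches: Leo, Omar, Cara, Orla.
Chaining downward from Vik reaches: Yosef, Bram, Gita, Soren, Ben, Leo, Omar, Orla.
Strictly between Wren and Vik are those in both lists: Leo, Omar, Orla — 3 elements.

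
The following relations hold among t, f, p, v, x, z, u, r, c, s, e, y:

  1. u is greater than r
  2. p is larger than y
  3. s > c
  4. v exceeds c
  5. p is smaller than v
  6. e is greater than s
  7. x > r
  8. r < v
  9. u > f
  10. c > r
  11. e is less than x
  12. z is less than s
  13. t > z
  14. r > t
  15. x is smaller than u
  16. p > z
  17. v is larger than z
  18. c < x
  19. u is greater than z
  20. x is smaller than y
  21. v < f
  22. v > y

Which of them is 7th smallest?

Chaining the given pairs: z < t < r < c < s < e < x < y < p < v < f < u.
Counting 7 from the smallest end gives x.

x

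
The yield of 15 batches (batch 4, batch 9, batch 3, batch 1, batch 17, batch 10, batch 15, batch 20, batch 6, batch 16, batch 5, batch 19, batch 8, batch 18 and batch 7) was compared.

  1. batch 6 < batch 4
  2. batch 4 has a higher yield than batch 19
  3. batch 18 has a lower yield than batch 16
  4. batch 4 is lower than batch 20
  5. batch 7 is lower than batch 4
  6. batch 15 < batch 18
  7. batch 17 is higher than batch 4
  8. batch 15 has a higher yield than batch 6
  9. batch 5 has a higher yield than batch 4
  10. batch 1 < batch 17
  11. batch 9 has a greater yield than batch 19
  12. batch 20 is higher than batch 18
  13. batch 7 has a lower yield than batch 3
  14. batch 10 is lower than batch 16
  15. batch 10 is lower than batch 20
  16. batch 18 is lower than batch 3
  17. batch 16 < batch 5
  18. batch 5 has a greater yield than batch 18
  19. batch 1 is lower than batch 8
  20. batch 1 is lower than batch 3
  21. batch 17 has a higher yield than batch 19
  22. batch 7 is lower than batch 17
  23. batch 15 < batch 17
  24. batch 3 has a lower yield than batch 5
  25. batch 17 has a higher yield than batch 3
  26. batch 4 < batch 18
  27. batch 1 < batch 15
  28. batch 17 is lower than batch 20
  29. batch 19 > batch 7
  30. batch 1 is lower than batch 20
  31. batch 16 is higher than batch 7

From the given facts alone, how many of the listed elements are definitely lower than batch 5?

From batch 5 the given relations immediately reach batch 4, batch 18, batch 3, batch 16.
From those, batch 1, batch 7, batch 19, batch 6, batch 15, batch 10 — 10 in total.
No other element is forced below batch 5 by the given relations, so the count is 10.

10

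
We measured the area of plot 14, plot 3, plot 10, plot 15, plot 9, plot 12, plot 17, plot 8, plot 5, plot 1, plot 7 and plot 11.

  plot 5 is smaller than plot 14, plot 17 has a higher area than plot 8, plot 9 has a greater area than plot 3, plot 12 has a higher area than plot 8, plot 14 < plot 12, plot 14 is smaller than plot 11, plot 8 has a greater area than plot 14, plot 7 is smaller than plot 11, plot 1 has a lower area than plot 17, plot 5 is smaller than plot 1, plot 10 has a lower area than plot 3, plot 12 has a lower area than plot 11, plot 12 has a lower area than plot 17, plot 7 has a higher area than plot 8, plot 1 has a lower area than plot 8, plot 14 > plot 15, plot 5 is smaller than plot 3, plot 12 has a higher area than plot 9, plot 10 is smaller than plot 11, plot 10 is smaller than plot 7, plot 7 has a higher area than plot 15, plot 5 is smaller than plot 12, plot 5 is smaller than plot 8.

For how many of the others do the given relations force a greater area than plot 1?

Directly above plot 1: plot 8, plot 17.
One step further: plot 7, plot 12 (4 so far).
One step further: plot 11 (5 so far).
Nothing else is reachable above plot 1; 5 in all.

5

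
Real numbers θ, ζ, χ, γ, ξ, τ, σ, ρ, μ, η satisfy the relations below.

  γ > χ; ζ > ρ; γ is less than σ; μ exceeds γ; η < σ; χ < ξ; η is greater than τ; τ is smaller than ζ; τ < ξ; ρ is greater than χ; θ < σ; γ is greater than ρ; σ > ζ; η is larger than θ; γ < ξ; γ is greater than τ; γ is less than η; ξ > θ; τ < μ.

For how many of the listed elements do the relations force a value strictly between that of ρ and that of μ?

The relations place ρ below μ. An element lies strictly between them when it is forced above ρ and also forced below μ.
Above ρ: {γ, ξ, ζ, η, σ}. Below μ: {χ, τ, γ}.
Intersection: {γ} — 1.

1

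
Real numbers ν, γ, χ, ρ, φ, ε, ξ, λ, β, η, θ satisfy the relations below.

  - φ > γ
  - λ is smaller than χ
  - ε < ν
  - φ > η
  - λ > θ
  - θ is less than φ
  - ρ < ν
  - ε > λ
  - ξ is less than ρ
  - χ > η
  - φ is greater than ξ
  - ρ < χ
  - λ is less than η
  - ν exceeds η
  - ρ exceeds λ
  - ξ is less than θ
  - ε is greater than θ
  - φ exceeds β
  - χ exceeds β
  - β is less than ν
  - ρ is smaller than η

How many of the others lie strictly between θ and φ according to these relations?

Chaining upward from θ reaches: λ, ρ, ε, η, ν, χ.
Chaining downward from φ reaches: ξ, λ, ρ, γ, η, β.
Strictly between θ and φ are those in both lists: λ, ρ, η — 3 elements.

3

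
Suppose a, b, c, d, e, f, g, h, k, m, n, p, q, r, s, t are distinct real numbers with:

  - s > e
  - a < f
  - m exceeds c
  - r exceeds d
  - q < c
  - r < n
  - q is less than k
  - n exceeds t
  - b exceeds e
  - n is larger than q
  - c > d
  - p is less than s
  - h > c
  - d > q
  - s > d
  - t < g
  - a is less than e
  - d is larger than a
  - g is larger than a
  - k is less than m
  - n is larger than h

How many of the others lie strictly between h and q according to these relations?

2

The relations place q below h. An element lies strictly between them when it is forced above q and also forced below h.
Above q: {d, c, k, m, r, s, n}. Below h: {a, d, c}.
Intersection: {d, c} — 2.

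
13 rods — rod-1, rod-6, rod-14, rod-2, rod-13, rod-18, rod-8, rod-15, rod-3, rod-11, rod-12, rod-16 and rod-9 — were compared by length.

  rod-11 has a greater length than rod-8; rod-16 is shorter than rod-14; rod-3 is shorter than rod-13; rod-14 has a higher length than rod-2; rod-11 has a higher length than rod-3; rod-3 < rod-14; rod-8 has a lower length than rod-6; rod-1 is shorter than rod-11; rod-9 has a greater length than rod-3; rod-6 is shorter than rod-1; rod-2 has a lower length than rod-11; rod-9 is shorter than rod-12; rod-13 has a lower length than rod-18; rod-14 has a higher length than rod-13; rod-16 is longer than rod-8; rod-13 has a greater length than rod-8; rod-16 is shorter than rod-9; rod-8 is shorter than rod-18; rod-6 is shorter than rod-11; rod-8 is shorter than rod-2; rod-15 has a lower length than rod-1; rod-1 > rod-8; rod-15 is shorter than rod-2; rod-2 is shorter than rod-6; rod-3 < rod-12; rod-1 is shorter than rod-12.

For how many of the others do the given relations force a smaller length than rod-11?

From rod-11 the given relations immediately reach rod-8, rod-3, rod-2, rod-6, rod-1.
From those, rod-15 — 6 in total.
Nothing else is reachable below rod-11; 6 in all.

6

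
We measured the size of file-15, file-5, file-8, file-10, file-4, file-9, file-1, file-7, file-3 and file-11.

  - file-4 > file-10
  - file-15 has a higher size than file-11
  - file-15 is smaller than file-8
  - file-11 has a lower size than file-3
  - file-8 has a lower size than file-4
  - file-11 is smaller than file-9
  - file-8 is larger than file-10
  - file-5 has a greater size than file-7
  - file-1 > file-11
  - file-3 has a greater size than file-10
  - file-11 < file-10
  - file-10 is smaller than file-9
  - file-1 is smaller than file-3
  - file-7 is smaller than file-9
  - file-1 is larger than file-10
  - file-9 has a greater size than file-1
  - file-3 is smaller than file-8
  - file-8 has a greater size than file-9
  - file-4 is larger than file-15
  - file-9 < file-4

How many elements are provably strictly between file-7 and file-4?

Chaining upward from file-7 reaches: file-9, file-8, file-5.
Chaining downward from file-4 reaches: file-11, file-10, file-1, file-3, file-9, file-15, file-8.
Strictly between file-7 and file-4 are those in both lists: file-9, file-8 — 2 elements.

2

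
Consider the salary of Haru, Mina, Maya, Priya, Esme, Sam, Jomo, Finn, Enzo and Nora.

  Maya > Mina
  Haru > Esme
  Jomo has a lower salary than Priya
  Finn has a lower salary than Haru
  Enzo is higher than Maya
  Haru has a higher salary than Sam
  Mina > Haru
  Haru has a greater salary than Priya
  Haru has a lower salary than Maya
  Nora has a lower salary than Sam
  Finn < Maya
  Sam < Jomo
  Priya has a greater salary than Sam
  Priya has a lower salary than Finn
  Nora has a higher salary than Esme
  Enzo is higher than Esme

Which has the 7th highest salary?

Chaining the given pairs: Esme < Nora < Sam < Jomo < Priya < Finn < Haru < Mina < Maya < Enzo.
Counting 7 from the largest end gives Jomo.

Jomo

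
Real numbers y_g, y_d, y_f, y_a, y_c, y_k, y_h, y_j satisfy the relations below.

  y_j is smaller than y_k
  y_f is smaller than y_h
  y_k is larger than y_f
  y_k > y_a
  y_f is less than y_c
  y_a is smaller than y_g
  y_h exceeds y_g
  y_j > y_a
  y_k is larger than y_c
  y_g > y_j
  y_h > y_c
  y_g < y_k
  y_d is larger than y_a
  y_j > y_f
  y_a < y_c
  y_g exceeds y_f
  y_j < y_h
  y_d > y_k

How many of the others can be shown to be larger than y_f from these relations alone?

From y_f the given relations immediately reach y_j, y_c, y_g, y_k, y_h.
From those, y_d — 6 in total.
Nothing else is reachable above y_f; 6 in all.

6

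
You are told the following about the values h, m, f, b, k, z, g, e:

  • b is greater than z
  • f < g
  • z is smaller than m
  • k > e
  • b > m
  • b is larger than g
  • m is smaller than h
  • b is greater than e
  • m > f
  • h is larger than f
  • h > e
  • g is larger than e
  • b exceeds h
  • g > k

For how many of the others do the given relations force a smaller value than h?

Directly below h: e, f, m.
One step further: z (4 so far).
Nothing else is reachable below h; 4 in all.

4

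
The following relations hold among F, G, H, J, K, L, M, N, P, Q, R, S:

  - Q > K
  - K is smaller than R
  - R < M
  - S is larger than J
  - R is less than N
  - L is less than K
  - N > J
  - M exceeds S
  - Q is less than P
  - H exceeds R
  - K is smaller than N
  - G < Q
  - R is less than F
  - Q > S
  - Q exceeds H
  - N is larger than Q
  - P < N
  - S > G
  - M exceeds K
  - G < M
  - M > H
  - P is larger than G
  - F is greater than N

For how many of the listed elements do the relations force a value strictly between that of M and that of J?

1

Chaining upward from J reaches: S, Q, P, N, F.
Chaining downward from M reaches: L, K, R, G, S, H.
Strictly between J and M are those in both lists: S — 1 element.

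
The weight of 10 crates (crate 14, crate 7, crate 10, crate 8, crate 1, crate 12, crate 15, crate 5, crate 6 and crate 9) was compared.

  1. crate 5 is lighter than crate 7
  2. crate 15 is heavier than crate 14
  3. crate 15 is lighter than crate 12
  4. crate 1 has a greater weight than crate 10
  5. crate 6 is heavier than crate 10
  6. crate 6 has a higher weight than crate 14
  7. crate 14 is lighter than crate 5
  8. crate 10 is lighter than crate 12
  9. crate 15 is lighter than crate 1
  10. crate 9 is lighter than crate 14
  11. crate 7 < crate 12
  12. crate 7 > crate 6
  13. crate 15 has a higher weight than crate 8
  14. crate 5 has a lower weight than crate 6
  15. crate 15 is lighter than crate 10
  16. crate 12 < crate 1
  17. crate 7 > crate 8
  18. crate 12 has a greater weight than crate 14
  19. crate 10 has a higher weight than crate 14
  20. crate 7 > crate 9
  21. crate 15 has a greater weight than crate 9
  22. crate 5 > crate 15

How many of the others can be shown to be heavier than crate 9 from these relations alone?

8

Directly above crate 9: crate 14, crate 15, crate 7.
One step further: crate 5, crate 10, crate 6, crate 12, crate 1 (8 so far).
No other element is forced above crate 9 by the given relations, so the count is 8.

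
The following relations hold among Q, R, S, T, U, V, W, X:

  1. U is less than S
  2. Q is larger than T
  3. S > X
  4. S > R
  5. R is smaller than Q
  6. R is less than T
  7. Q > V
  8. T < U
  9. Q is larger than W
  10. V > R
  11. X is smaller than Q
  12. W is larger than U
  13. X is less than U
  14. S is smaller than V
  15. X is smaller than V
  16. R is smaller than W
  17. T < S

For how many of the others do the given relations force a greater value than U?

4

From U the given relations immediately reach S, W.
From those, V, Q — 4 in total.
Nothing else is reachable above U; 4 in all.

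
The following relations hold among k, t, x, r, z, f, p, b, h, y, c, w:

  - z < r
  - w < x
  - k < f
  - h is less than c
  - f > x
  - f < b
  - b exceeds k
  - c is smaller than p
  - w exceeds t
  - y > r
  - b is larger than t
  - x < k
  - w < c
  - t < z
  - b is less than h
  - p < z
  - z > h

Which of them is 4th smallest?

Chaining the given pairs: t < w < x < k < f < b < h < c < p < z < r < y.
The 4th smallest is k.

k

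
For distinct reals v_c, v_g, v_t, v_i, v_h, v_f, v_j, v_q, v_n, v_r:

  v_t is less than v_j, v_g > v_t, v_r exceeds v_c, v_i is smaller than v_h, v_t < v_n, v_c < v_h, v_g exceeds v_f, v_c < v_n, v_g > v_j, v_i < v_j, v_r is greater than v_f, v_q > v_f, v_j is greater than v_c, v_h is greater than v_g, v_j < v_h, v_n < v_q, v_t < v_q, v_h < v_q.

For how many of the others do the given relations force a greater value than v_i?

4

Directly above v_i: v_j, v_h.
One step further: v_g, v_q (4 so far).
Nothing else is reachable above v_i; 4 in all.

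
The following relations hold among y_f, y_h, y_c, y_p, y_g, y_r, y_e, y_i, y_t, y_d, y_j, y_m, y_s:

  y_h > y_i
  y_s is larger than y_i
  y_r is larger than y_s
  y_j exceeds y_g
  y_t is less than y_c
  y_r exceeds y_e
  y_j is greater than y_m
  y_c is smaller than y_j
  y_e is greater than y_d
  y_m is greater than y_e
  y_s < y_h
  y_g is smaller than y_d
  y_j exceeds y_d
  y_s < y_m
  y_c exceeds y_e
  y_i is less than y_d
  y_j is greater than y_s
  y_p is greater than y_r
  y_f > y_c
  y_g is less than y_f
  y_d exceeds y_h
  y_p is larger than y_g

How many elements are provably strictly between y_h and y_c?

2

Chaining upward from y_h reaches: y_d, y_e, y_m, y_r, y_p, y_f, y_j.
Chaining downward from y_c reaches: y_i, y_s, y_g, y_d, y_e, y_t.
Strictly between y_h and y_c are those in both lists: y_d, y_e — 2 elements.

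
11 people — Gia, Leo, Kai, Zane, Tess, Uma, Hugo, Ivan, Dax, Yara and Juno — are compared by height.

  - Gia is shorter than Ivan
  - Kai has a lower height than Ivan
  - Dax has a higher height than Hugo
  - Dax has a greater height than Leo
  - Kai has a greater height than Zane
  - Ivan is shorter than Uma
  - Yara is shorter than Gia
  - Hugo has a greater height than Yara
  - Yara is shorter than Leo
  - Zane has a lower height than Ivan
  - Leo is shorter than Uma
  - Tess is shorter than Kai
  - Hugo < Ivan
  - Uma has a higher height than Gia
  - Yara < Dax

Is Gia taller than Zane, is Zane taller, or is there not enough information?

undetermined

Following every chain through Zane: above Zane we get Kai, Ivan, Uma.
Gia is not reached, and no chain runs the other way from Gia to Zane.
So the given relations leave the order of Zane and Gia undetermined.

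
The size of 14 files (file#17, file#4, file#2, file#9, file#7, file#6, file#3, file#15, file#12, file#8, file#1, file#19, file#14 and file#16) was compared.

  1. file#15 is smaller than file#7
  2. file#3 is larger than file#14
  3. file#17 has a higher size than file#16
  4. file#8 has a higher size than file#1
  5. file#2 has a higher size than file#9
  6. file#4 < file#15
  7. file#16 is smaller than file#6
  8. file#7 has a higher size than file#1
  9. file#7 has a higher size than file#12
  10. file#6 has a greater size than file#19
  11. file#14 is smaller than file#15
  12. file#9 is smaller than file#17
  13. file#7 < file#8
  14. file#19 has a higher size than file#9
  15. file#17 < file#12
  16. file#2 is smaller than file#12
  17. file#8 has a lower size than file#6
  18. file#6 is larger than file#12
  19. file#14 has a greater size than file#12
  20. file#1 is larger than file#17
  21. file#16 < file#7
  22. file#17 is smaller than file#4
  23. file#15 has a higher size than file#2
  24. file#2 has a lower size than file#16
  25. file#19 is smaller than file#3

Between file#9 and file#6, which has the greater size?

file#6

The relevant relations are file#9 < file#2; file#2 < file#16; file#16 < file#17; file#17 < file#12; file#12 < file#14; file#14 < file#15; file#15 < file#7; file#7 < file#8; file#8 < file#6.
Together: file#9 < file#2 < file#16 < file#17 < file#12 < file#14 < file#15 < file#7 < file#8 < file#6.
So file#9 < file#6; file#6 is the larger of the two.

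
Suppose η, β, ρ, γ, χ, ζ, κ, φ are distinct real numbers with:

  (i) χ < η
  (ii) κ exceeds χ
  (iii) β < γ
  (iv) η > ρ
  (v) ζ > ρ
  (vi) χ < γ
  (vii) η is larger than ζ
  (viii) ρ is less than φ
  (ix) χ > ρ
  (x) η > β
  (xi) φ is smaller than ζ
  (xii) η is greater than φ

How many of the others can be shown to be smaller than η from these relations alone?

5

From η the given relations immediately reach ρ, φ, β, χ, ζ.
No other element is forced below η by the given relations, so the count is 5.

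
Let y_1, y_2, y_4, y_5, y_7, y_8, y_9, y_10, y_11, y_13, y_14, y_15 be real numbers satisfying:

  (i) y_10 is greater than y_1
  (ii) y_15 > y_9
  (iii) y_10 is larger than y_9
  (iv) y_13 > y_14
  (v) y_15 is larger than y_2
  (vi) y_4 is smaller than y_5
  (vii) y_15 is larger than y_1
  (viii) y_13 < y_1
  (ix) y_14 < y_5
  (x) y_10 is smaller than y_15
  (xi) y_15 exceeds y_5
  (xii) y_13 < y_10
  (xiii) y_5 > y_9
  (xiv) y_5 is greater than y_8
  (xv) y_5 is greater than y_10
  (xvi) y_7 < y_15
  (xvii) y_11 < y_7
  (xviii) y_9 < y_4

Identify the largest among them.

y_2 is not greatest since y_2 < y_15; y_11 is not greatest since y_11 < y_7; y_14 is not greatest since y_14 < y_13; y_8 is not greatest since y_8 < y_5; y_13 is not greatest since y_13 < y_1; y_1 is not greatest since y_1 < y_15; y_9 is not greatest since y_9 < y_15; y_10 is not greatest since y_10 < y_5; y_4 is not greatest since y_4 < y_5; y_5 is not greatest since y_5 < y_15; y_7 is not greatest since y_7 < y_15.
Only y_15 has nothing above it, so y_15 is the largest.

y_15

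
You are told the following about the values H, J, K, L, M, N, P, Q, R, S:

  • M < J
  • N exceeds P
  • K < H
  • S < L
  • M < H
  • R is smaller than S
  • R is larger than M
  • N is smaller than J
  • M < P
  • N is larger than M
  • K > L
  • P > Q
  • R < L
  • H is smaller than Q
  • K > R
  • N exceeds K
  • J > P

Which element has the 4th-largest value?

The consecutive relations fix a unique order: M < R < S < L < K < H < Q < P < N < J.
The 4th largest is Q.

Q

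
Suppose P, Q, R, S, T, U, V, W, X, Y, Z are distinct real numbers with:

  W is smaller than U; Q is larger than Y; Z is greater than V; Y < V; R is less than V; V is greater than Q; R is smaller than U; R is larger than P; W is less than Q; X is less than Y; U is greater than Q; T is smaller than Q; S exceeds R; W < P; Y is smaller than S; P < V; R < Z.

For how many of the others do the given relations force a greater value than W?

From W the given relations immediately reach P, Q, U.
From those, R, V — 5 in total.
From those, S, Z — 7 in total.
No other element is forced above W by the given relations, so the count is 7.

7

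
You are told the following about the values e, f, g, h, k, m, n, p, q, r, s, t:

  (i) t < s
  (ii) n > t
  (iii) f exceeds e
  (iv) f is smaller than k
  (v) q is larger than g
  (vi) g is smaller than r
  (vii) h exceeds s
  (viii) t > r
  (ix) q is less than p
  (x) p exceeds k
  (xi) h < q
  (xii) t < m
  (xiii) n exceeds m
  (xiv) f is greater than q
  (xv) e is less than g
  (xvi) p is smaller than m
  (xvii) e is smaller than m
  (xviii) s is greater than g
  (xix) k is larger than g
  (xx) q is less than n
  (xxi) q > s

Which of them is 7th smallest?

Chaining the given pairs: e < g < r < t < s < h < q < f < k < p < m < n.
The 7th smallest is q.

q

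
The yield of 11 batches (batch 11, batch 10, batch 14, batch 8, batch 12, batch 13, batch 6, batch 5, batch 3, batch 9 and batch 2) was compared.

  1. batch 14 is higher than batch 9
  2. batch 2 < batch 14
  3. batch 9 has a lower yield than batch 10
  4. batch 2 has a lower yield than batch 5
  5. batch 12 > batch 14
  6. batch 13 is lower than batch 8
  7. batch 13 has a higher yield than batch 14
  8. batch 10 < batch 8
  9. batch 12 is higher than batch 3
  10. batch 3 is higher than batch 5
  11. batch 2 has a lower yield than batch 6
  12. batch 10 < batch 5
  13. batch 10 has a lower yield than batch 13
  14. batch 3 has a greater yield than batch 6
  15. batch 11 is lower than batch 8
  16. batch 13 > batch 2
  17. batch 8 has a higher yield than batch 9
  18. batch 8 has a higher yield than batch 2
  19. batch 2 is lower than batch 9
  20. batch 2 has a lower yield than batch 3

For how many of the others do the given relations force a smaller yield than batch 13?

4

Directly below batch 13: batch 2, batch 10, batch 14.
One step further: batch 9 (4 so far).
No other element is forced below batch 13 by the given relations, so the count is 4.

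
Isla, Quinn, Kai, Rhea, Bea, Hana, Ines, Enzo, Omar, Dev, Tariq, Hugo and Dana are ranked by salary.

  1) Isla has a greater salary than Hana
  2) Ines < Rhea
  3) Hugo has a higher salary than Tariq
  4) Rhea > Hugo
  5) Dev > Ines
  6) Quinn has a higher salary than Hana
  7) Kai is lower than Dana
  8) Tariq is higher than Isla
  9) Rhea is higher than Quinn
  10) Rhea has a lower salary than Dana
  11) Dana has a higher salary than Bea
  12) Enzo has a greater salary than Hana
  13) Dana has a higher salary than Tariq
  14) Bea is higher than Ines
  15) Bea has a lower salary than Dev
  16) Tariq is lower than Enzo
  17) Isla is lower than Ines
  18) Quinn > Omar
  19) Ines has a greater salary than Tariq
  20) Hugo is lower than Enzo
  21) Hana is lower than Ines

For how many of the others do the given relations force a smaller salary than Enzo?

4

From Enzo the given relations immediately reach Hana, Tariq, Hugo.
From those, Isla — 4 in total.
No other element is forced below Enzo by the given relations, so the count is 4.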